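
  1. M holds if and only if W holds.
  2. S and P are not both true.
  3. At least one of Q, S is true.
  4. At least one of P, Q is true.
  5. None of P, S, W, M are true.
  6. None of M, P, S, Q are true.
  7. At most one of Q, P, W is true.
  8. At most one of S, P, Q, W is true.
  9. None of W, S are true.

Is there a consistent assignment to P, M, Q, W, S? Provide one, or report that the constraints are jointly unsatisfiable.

UNSATISFIABLE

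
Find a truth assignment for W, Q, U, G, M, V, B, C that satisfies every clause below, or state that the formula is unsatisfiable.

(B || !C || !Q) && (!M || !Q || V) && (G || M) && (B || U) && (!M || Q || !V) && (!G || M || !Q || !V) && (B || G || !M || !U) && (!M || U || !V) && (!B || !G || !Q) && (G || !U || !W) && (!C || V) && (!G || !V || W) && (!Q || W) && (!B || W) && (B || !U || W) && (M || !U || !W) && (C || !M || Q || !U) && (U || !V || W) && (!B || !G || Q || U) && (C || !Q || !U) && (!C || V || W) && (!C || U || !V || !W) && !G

W = True, Q = False, U = False, G = False, M = True, V = False, B = True, C = False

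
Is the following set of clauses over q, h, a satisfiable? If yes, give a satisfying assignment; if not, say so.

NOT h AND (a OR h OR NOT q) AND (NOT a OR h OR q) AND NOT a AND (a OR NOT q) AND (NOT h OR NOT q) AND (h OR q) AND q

Unsatisfiable — no assignment works.

Case q = True:
  (NOT h) forces h = False.
  (a OR h OR NOT q) forces a = True.
  Clause (NOT a) is falsified — contradiction.
Case q = False:
  Clause (q) is falsified — contradiction.
Both cases fail, so the formula is unsatisfiable.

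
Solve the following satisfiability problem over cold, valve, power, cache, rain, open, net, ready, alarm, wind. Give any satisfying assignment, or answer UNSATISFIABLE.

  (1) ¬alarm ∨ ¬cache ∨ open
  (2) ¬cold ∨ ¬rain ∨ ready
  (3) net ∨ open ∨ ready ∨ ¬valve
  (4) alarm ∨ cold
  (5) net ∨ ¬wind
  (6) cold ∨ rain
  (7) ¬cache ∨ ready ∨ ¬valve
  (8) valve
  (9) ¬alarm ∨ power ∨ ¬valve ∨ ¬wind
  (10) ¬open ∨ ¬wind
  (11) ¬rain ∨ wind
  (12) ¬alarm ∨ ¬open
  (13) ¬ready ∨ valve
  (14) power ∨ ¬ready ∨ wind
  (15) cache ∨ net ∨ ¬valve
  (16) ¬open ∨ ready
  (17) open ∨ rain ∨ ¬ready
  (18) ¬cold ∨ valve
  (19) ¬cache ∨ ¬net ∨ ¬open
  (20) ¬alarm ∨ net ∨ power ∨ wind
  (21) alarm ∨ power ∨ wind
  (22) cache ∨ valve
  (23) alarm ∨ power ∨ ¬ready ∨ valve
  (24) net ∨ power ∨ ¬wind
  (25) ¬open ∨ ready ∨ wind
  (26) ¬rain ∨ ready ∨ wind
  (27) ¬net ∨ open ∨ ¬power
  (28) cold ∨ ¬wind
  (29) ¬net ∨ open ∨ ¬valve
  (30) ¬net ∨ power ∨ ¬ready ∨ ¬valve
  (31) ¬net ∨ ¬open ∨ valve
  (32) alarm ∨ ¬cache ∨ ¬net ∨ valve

Unit clause (valve) forces valve = True.
Try cold = False:
  (alarm ∨ cold) forces alarm = True.
  (cold ∨ rain) forces rain = True.
  (¬rain ∨ wind) forces wind = True.
  clause (cold ∨ ¬wind) is falsified — backtrack.
So cold = True.
Set power = True.
Set cache = False.
  then (cache ∨ net ∨ ¬valve) forces net = True.
  then (¬net ∨ open ∨ ¬power) forces open = True.
  then (¬open ∨ ¬wind) forces wind = False.
  then (¬rain ∨ wind) forces rain = False.
  then (¬alarm ∨ ¬open) forces alarm = False.
  then (¬open ∨ ready) forces ready = True.
All clauses satisfied.

cold = True, valve = True, power = True, cache = False, rain = False, open = True, net = True, ready = True, alarm = False, wind = False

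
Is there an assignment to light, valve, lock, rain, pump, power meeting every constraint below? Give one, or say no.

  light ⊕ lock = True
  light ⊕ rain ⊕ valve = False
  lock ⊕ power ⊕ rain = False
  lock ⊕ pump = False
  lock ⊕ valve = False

light = False; valve = True; lock = True; rain = True; pump = True; power = False

light ⊕ lock = F ⊕ T = True ✓
light ⊕ rain ⊕ valve = F ⊕ T ⊕ T = False ✓
lock ⊕ power ⊕ rain = T ⊕ F ⊕ T = False ✓
lock ⊕ pump = T ⊕ T = False ✓
lock ⊕ valve = T ⊕ T = False ✓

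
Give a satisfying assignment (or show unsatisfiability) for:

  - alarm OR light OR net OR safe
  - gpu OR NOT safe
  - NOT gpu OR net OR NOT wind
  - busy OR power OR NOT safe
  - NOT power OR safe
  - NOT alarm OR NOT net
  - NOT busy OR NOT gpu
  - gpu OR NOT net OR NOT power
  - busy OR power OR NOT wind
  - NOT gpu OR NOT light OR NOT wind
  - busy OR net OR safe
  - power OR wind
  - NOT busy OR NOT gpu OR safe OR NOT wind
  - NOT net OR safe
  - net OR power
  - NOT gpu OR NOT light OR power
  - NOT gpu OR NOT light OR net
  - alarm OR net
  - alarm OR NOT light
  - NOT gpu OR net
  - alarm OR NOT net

Case net = True:
  (NOT alarm OR NOT net) forces alarm = False.
  Clause (alarm OR NOT net) is falsified — contradiction.
Case net = False:
  (net OR power) forces power = True.
  (NOT power OR safe) forces safe = True.
  (gpu OR NOT safe) forces gpu = True.
  Clause (NOT gpu OR net) is falsified — contradiction.
Both cases fail, so the formula is unsatisfiable.

Unsatisfiable — no assignment works.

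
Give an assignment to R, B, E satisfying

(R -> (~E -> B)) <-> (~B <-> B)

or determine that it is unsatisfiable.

R = True, B = False, E = False

  (R -> (~E -> B)) <-> (~B <-> B) = True
    R -> (~E -> B) = False
      ~E -> B = False
        ~E = True
    ~B <-> B = False
      ~B = True
The formula evaluates to True.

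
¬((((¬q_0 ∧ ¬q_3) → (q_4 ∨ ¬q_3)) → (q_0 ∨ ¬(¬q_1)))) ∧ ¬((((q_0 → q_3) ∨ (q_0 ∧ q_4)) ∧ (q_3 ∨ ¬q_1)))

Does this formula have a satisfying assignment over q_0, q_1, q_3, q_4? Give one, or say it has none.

Unsatisfiable — no assignment works.

Case q_3 = True: the conjunct ¬((((q_0 → q_3) ∨ (q_0 ∧ q_4)) ∧ (q_3 ∨ ¬q_1))) becomes ¬((True ∧ True)) = False.
Case q_3 = False: the formula simplifies to ¬((q_0 ∨ ¬(¬q_1))) ∧ ¬(((¬q_0 ∨ (q_0 ∧ q_4)) ∧ ¬q_1)).
  q_0 = True: the conjunct ¬((q_0 ∨ ¬(¬q_1))) becomes ¬((True ∨ ¬(¬q_1))) = False.
  q_0 = False: simplifies to ¬(¬(¬q_1)) ∧ ¬(¬q_1).
    q_1 = True: the conjunct ¬(¬(¬q_1)) becomes ¬(¬False) = False.
    q_1 = False: the conjunct ¬(¬q_1) becomes ¬(¬False) = False.
Both cases fail — unsatisfiable.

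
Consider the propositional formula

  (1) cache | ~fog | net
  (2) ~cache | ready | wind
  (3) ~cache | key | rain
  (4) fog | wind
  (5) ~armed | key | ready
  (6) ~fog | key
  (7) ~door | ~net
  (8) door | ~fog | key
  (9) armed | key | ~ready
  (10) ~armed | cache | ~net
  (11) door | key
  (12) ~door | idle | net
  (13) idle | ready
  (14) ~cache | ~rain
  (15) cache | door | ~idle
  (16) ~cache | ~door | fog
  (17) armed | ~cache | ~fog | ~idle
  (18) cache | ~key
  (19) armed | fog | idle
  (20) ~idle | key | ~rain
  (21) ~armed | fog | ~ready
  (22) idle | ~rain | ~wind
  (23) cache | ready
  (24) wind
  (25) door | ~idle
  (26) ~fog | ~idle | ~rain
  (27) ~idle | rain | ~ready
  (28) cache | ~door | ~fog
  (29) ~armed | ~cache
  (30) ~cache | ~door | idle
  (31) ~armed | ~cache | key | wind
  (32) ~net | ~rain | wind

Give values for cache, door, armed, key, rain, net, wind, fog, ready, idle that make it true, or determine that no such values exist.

Unit clause (wind) forces wind = True.
Set cache = True.
  then (~cache | ~rain) forces rain = False.
  then (~armed | ~cache) forces armed = False.
  then (~cache | key | rain) forces key = True.
Set door = False.
  then (door | ~idle) forces idle = False.
  then (idle | ready) forces ready = True.
  then (armed | fog | idle) forces fog = True.
Set net = True.
All clauses satisfied.

cache = True; door = False; armed = False; key = True; rain = False; net = True; wind = True; fog = True; ready = True; idle = False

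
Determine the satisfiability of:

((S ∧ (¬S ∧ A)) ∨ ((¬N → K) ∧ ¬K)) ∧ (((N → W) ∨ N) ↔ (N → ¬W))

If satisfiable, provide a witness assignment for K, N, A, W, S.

K=F; N=T; A=F; W=F; S=F

  (S ∧ (¬S ∧ A)) ∨ ((¬N → K) ∧ ¬K) = True
    S ∧ (¬S ∧ A) = False
      ¬S ∧ A = False
        ¬S = True
    (¬N → K) ∧ ¬K = True
      ¬N → K = True
        ¬N = False
      ¬K = True
  ((N → W) ∨ N) ↔ (N → ¬W) = True
    (N → W) ∨ N = True
      N → W = False
    N → ¬W = True
      ¬W = True
Both conjuncts True, so the formula holds.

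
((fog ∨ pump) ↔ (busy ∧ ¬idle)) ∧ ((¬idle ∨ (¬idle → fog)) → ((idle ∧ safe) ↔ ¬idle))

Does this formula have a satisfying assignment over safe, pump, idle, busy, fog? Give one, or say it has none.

safe = False, pump = False, idle = True, busy = True, fog = False

  (fog ∨ pump) ↔ (busy ∧ ¬idle) = True
    fog ∨ pump = False
    busy ∧ ¬idle = False
      ¬idle = False
  (¬idle ∨ (¬idle → fog)) → ((idle ∧ safe) ↔ ¬idle) = True
    ¬idle ∨ (¬idle → fog) = True
      ¬idle = False
      ¬idle → fog = True
        ¬idle = False
    (idle ∧ safe) ↔ ¬idle = True
      idle ∧ safe = False
      ¬idle = False
Both conjuncts True, so the formula holds.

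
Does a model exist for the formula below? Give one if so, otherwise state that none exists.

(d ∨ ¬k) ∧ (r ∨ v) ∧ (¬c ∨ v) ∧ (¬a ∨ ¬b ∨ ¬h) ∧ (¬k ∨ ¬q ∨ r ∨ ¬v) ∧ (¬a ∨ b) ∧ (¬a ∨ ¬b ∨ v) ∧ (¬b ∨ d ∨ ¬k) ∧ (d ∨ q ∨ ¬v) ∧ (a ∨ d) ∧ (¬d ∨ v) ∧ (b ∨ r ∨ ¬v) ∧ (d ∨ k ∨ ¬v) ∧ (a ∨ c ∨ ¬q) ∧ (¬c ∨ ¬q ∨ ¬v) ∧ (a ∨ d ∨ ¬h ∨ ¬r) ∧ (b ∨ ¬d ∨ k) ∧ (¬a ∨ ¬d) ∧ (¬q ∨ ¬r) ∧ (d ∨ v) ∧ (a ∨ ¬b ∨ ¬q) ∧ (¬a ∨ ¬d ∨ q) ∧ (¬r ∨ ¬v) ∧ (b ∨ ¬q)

a = False, h = False, d = True, r = False, v = True, q = False, k = True, b = True, c = True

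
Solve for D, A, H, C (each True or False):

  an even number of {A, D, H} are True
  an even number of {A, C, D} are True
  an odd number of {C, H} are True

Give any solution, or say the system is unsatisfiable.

No satisfying assignment exists.

Adding constraints 1, 2, 3 mod 2: every variable appears an even number of times on the left, so the left side is 0.
But the right sides sum to 1 (mod 2). 0 ≠ 1 — the system is inconsistent.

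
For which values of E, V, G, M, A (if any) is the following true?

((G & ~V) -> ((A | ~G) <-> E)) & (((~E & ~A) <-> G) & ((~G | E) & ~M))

E = False; V = False; G = False; M = False; A = True

  (G & ~V) -> ((A | ~G) <-> E) = True
    G & ~V = False
      ~V = True
    (A | ~G) <-> E = False
      A | ~G = True
        ~G = True
  ((~E & ~A) <-> G) & ((~G | E) & ~M) = True
    (~E & ~A) <-> G = True
      ~E & ~A = False
        ~E = True
        ~A = False
    (~G | E) & ~M = True
      ~G | E = True
        ~G = True
      ~M = True
Both conjuncts True, so the formula holds.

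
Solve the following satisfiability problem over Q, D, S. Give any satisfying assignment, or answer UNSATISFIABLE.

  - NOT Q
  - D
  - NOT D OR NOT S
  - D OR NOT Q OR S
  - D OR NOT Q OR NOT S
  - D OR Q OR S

Q = False, D = True, S = False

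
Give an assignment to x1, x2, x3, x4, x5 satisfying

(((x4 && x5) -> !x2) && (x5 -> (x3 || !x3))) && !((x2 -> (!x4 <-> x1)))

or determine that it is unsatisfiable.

x1 = False, x2 = True, x3 = False, x4 = False, x5 = False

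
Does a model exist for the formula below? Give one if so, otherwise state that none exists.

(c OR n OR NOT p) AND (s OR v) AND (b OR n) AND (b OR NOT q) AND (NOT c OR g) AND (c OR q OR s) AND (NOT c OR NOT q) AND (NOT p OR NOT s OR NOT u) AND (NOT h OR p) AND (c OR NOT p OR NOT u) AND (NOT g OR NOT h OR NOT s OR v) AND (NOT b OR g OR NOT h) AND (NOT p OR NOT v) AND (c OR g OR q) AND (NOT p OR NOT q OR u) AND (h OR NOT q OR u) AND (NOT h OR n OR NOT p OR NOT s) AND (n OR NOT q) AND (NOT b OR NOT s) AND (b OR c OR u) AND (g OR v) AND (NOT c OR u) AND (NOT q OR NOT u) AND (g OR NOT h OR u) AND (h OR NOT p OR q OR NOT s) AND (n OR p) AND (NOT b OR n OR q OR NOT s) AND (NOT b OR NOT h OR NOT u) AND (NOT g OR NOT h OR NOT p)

h: False; p: False; g: True; n: True; v: True; u: True; c: True; s: False; q: False; b: False

Set h = False.
Try p = True:
  (NOT p OR NOT v) forces v = False.
  (s OR v) forces s = True.
  (NOT p OR NOT s OR NOT u) forces u = False.
  (NOT p OR NOT q OR u) forces q = False.
  clause (h OR NOT p OR q OR NOT s) is falsified — backtrack.
So p = False.
  then (n OR p) forces n = True.
Set g = True.
Set v = True.
Set u = True.
  then (NOT q OR NOT u) forces q = False.
Set c = True.
Set s = False.
Set b = False.
All clauses satisfied.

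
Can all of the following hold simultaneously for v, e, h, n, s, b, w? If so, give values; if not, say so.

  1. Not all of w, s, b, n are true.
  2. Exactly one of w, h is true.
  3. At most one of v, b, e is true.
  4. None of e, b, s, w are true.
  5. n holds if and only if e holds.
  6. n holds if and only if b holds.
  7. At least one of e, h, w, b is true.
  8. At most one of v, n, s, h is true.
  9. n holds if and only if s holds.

v=F, e=F, h=T, n=F, s=F, b=F, w=F

  (1) {w, s, b, n}: 0/4 true — not all ✓
  (2) {w, h}: 1 true — exactly one ✓
  (3) {v, b, e}: 0 true — at most one ✓
  (4) {e, b, s, w}: 0 true — none ✓
  (5) n=F, e=F — same ✓
  (6) n=F, b=F — same ✓
  (7) {e, h, w, b}: 1 true — at least one ✓
  (8) {v, n, s, h}: 1 true — at most one ✓
  (9) n=F, s=F — same ✓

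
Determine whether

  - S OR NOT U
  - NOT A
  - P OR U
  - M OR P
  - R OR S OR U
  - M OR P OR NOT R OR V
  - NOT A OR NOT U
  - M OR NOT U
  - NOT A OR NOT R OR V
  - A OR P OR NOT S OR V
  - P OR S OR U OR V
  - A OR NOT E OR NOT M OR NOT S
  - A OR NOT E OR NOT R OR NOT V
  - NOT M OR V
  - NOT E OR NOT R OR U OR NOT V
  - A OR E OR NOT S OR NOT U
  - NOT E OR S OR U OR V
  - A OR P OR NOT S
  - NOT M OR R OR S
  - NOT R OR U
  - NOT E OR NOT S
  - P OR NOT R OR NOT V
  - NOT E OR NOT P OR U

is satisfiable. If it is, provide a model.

R = False; E = False; U = False; M = True; P = True; A = False; V = True; S = True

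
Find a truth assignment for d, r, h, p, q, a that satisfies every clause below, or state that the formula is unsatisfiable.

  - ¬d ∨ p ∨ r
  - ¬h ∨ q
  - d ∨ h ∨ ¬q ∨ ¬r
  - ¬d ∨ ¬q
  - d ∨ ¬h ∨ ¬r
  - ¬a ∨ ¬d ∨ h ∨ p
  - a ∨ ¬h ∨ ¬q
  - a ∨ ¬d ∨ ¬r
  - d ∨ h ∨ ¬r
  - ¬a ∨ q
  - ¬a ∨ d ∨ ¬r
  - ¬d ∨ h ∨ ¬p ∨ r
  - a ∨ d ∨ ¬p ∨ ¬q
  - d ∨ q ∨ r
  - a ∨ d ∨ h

Set d = False.
Try r = True:
  (d ∨ ¬h ∨ ¬r) forces h = False.
  clause (d ∨ h ∨ ¬r) is falsified — backtrack.
So r = False.
  then (d ∨ q ∨ r) forces q = True.
Set h = False.
  then (a ∨ d ∨ h) forces a = True.
Set p = True.
All clauses satisfied.

d: False, r: False, h: False, p: True, q: True, a: True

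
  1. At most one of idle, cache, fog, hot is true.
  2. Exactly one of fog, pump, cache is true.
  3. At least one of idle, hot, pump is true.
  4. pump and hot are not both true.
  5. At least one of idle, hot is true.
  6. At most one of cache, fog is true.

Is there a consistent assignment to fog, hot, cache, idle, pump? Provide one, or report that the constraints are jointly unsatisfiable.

fog = False, hot = False, cache = False, idle = True, pump = True

  (1) {idle, cache, fog, hot}: 1 true — at most one ✓
  (2) {fog, pump, cache}: 1 true — exactly one ✓
  (3) {idle, hot, pump}: 2 true — at least one ✓
  (4) pump=T, hot=F — not both ✓
  (5) {idle, hot}: 1 true — at least one ✓
  (6) {cache, fog}: 0 true — at most one ✓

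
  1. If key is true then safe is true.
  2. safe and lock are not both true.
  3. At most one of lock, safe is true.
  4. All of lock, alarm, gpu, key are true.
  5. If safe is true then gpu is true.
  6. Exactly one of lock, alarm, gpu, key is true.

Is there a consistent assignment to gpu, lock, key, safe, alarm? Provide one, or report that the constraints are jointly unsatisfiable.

Case gpu = True:
  (4) forces lock = True.
  Constraint (6) is violated (lock=T, gpu=T) — contradiction.
Case gpu = False:
  Constraint (4) is violated (gpu=F) — contradiction.
Both cases fail — unsatisfiable.

Unsatisfiable — no assignment works.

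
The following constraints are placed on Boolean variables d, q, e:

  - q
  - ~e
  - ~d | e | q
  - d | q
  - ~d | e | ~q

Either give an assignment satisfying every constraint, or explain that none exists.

d=F; q=T; e=F

Unit clause (q) forces q = True.
Unit clause (~e) forces e = False.
In (~d | e | ~q) only ~d is left, so d = False.
Check each clause:
  (q): q holds.
  (~e): ~e holds.
  (~d | e | q): ~d holds.
  (d | q): q holds.
  (~d | e | ~q): ~d holds.
All clauses satisfied.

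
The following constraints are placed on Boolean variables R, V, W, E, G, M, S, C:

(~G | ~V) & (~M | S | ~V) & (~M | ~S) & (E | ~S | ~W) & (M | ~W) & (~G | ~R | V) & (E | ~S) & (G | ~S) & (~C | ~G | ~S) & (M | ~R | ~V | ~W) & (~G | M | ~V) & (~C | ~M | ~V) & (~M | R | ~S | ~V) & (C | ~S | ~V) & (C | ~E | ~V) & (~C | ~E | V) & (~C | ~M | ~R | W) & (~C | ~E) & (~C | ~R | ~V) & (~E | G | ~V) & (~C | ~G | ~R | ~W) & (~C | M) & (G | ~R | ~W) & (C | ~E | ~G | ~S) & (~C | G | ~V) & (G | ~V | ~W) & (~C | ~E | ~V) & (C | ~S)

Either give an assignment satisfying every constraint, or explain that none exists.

Set R = False.
Set V = False.
Set W = True.
  then (M | ~W) forces M = True.
  then (~M | ~S) forces S = False.
Set E = False.
Set G = True.
Set C = True.
All clauses satisfied.

R=F, V=F, W=T, E=F, G=T, M=T, S=F, C=T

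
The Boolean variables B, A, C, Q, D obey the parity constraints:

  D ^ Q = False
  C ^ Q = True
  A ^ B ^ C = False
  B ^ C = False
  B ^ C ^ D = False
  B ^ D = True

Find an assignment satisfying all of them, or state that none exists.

B = True; A = False; C = True; Q = False; D = False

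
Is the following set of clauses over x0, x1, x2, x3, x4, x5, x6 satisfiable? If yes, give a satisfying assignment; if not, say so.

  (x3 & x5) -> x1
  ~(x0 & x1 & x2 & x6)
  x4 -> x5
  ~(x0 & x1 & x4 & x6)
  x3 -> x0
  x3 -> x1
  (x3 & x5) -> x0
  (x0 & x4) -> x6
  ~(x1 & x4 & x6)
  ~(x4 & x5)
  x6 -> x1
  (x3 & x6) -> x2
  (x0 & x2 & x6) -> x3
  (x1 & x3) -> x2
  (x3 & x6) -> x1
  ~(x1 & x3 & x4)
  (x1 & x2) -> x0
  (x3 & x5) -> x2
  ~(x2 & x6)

x0 = True, x1 = True, x2 = False, x3 = False, x4 = False, x5 = True, x6 = True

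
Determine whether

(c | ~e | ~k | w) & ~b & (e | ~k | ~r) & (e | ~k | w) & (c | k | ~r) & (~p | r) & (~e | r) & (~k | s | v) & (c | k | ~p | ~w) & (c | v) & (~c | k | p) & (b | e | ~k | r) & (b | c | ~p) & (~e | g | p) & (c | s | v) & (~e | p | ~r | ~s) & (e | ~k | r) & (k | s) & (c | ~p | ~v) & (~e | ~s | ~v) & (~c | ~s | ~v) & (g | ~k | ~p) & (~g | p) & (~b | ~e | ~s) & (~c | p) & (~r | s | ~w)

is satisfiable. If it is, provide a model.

s = True; v = False; w = False; k = False; r = True; c = True; e = True; p = True; g = True; b = False

Unit clause (~b) forces b = False.
Set s = True.
Set v = False.
  then (c | v) forces c = True.
  then (~c | p) forces p = True.
  then (~p | r) forces r = True.
Set w = False.
Set k = False.
Set e = True.
Set g = True.
All clauses satisfied.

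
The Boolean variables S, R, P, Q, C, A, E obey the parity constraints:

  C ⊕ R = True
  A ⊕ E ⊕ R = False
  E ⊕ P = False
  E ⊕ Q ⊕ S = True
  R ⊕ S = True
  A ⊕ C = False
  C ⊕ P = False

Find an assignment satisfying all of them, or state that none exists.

S: True, R: False, P: True, Q: True, C: True, A: True, E: True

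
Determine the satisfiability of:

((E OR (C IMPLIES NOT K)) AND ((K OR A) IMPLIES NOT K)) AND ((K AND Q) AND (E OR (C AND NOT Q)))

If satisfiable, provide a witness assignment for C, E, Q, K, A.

No satisfying assignment exists.

Case K = True: the conjunct (K OR A) IMPLIES NOT K becomes (True OR A) IMPLIES NOT True = False.
Case K = False: the conjunct K is False.
Both cases fail — unsatisfiable.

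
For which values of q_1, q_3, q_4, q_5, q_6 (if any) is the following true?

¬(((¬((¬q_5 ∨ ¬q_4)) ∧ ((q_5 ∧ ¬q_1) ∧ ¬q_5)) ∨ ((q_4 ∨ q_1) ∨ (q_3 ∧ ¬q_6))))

q_1 = False, q_3 = False, q_4 = False, q_5 = False, q_6 = True

  ¬(((¬((¬q_5 ∨ ¬q_4)) ∧ ((q_5 ∧ ¬q_1) ∧ ¬q_5)) ∨ ((q_4 ∨ q_1) ∨ (q_3 ∧ ¬q_6)))) = True
    (¬((¬q_5 ∨ ¬q_4)) ∧ ((q_5 ∧ ¬q_1) ∧ ¬q_5)) ∨ ((q_4 ∨ q_1) ∨ (q_3 ∧ ¬q_6)) = False
      ¬((¬q_5 ∨ ¬q_4)) ∧ ((q_5 ∧ ¬q_1) ∧ ¬q_5) = False
        ¬((¬q_5 ∨ ¬q_4)) = False
          ¬q_5 ∨ ¬q_4 = True
            ¬q_5 = True
            ¬q_4 = True
        (q_5 ∧ ¬q_1) ∧ ¬q_5 = False
          q_5 ∧ ¬q_1 = False
            ¬q_1 = True
          ¬q_5 = True
      (q_4 ∨ q_1) ∨ (q_3 ∧ ¬q_6) = False
        q_4 ∨ q_1 = False
        q_3 ∧ ¬q_6 = False
          ¬q_6 = False
The formula evaluates to True.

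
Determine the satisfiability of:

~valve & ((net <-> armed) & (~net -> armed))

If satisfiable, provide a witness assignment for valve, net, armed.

valve=F; net=T; armed=T

  ~valve = True
  (net <-> armed) & (~net -> armed) = True
    net <-> armed = True
    ~net -> armed = True
      ~net = False
Both conjuncts True, so the formula holds.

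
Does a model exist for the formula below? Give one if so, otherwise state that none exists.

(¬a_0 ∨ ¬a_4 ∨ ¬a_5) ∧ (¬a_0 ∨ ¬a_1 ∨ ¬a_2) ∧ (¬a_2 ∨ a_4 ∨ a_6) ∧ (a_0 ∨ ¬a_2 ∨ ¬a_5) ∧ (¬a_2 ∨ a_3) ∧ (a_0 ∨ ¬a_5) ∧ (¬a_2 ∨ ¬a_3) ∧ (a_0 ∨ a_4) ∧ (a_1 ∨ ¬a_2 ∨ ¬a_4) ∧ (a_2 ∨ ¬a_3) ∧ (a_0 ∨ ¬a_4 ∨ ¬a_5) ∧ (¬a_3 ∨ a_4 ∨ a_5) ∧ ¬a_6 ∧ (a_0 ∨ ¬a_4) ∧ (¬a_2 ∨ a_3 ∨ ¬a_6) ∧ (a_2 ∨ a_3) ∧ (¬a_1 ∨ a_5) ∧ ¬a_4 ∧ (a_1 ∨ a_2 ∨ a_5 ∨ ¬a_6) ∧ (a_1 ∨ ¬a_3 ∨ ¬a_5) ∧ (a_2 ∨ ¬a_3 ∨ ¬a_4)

Case a_2 = True:
  (¬a_2 ∨ a_3) forces a_3 = True.
  Clause (¬a_2 ∨ ¬a_3) is falsified — contradiction.
Case a_2 = False:
  (a_2 ∨ ¬a_3) forces a_3 = False.
  Clause (a_2 ∨ a_3) is falsified — contradiction.
Both cases fail, so the formula is unsatisfiable.

Unsatisfiable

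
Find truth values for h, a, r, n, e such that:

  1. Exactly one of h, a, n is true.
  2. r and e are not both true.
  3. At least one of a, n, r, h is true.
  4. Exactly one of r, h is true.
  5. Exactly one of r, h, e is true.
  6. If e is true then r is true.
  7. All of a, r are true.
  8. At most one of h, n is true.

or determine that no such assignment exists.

h: False; a: True; r: True; n: False; e: False

  (1) {h, a, n}: 1 true — exactly one ✓
  (2) r=T, e=F — not both ✓
  (3) {a, n, r, h}: 2 true — at least one ✓
  (4) {r, h}: 1 true — exactly one ✓
  (5) {r, h, e}: 1 true — exactly one ✓
  (6) e=F ⇒ r: vacuous ✓
  (7) {a, r}: all 2 true ✓
  (8) {h, n}: 0 true — at most one ✓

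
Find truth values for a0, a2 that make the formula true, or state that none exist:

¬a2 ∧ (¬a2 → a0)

a0 = True, a2 = False

  ¬a2 = True
  ¬a2 → a0 = True
    ¬a2 = True
Both conjuncts True, so the formula holds.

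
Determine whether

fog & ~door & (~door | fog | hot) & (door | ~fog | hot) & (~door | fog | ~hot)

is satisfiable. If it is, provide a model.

Unit clause (fog) forces fog = True.
Unit clause (~door) forces door = False.
In (door | ~fog | hot) only hot is left, so hot = True.
All clauses satisfied.

hot: True; door: False; fog: True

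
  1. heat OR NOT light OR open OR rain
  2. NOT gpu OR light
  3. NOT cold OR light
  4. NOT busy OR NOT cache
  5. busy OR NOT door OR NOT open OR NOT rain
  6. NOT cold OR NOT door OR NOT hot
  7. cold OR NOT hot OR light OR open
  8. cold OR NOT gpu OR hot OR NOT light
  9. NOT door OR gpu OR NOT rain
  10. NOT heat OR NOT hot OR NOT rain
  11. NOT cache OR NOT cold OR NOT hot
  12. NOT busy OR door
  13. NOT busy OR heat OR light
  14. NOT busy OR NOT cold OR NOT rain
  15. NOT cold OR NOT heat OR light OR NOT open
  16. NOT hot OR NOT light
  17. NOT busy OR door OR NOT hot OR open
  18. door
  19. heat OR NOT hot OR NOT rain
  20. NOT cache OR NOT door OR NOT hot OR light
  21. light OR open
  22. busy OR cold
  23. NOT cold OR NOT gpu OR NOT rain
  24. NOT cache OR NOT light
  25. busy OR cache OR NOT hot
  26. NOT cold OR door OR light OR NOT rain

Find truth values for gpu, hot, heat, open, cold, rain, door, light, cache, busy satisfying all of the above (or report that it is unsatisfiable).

gpu=F; hot=F; heat=T; open=T; cold=T; rain=F; door=T; light=T; cache=F; busy=T

Unit clause (door) forces door = True.
Set gpu = False.
  then (NOT door OR gpu OR NOT rain) forces rain = False.
Set hot = False.
Set heat = True.
Set open = True.
Set cold = True.
  then (NOT cold OR light) forces light = True.
  then (NOT cache OR NOT light) forces cache = False.
Set busy = True.
All clauses satisfied.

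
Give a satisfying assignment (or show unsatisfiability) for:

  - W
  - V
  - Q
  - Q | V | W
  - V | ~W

Unit clause (W) forces W = True.
Unit clause (V) forces V = True.
Unit clause (Q) forces Q = True.
All clauses satisfied.

W=T; Q=T; V=T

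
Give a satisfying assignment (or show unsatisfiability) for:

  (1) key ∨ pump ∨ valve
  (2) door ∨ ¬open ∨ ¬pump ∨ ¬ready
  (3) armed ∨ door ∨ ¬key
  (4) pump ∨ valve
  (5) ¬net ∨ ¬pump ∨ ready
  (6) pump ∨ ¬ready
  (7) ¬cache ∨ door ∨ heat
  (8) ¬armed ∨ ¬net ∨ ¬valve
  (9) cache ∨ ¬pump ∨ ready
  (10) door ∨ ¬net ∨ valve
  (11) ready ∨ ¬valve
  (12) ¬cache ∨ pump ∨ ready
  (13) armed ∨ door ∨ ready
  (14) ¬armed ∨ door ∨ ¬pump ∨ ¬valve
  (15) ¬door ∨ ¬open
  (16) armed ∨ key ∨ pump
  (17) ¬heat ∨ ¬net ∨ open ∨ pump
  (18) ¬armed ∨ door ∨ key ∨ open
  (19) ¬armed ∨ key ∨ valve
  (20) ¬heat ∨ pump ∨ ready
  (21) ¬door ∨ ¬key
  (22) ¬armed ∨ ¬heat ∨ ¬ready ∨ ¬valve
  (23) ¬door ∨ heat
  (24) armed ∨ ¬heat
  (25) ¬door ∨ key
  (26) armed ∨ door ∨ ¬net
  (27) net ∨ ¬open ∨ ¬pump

armed: True; open: False; ready: True; key: True; door: False; valve: False; pump: True; heat: False; cache: False; net: False

Set armed = True.
Set open = False.
Set ready = True.
  then (pump ∨ ¬ready) forces pump = True.
Set key = True.
  then (¬door ∨ ¬key) forces door = False.
  then (¬armed ∨ door ∨ ¬pump ∨ ¬valve) forces valve = False.
  then (door ∨ ¬net ∨ valve) forces net = False.
Set heat = False.
  then (¬cache ∨ door ∨ heat) forces cache = False.
All clauses satisfied.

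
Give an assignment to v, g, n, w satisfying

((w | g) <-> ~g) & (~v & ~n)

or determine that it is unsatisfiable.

v: False; g: False; n: False; w: True

  (w | g) <-> ~g = True
    w | g = True
    ~g = True
  ~v & ~n = True
    ~v = True
    ~n = True
Both conjuncts True, so the formula holds.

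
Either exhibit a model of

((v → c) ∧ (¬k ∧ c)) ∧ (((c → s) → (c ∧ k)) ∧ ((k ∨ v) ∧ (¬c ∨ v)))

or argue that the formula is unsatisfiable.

s = False; v = True; k = False; c = True

  (v → c) ∧ (¬k ∧ c) = True
    v → c = True
    ¬k ∧ c = True
      ¬k = True
  ((c → s) → (c ∧ k)) ∧ ((k ∨ v) ∧ (¬c ∨ v)) = True
    (c → s) → (c ∧ k) = True
      c → s = False
      c ∧ k = False
    (k ∨ v) ∧ (¬c ∨ v) = True
      k ∨ v = True
      ¬c ∨ v = True
        ¬c = False
Both conjuncts True, so the formula holds.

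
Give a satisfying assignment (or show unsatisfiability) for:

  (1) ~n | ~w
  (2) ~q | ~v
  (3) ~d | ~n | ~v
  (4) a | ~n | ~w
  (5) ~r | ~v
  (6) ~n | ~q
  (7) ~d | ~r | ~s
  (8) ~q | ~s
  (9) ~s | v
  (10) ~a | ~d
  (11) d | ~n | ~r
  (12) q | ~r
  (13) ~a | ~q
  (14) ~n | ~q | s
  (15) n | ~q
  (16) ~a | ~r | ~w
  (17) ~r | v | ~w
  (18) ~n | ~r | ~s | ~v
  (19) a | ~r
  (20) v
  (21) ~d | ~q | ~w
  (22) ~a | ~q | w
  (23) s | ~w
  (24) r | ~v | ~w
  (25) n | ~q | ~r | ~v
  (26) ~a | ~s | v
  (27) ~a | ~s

Unit clause (v) forces v = True.
In (~q | ~v) only ~q is left, so q = False.
In (~r | ~v) only ~r is left, so r = False.
In (r | ~v | ~w) only ~w is left, so w = False.
Set s = True.
  then (~a | ~s) forces a = False.
Set n = False.
Set d = True.
All clauses satisfied.

s = True; r = False; q = False; v = True; n = False; w = False; a = False; d = True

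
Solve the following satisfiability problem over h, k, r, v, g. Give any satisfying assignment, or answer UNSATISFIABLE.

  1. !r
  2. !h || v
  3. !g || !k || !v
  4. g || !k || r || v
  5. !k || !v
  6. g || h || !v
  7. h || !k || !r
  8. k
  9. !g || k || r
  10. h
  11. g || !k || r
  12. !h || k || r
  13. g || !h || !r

UNSATISFIABLE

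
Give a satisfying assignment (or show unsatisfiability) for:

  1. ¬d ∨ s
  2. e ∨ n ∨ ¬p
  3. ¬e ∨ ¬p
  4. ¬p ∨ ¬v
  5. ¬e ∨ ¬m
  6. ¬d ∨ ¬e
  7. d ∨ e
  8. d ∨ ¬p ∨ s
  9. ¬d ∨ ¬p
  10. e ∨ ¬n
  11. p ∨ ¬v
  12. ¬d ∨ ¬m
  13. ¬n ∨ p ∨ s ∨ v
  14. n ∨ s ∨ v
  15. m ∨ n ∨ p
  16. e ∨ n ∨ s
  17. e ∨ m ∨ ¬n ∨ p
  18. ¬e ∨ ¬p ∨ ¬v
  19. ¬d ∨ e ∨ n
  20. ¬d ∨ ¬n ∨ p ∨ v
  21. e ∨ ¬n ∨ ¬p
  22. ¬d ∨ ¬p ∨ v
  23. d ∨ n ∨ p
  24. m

The formula is unsatisfiable.

Case m = True:
  (¬e ∨ ¬m) forces e = False.
  (d ∨ e) forces d = True.
  Clause (¬d ∨ ¬m) is falsified — contradiction.
Case m = False:
  Clause (m) is falsified — contradiction.
Both cases fail, so the formula is unsatisfiable.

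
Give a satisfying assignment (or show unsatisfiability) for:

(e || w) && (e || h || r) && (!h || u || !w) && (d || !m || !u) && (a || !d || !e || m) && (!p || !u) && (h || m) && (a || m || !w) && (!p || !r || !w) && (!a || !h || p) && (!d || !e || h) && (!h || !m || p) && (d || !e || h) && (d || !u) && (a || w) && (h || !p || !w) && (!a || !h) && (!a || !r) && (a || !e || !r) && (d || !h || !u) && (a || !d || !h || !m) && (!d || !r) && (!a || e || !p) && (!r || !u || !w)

w = True, p = False, r = True, h = False, a = False, u = False, m = True, e = False, d = False

Set w = True.
Try p = True:
  (!p || !u) forces u = False.
  (!h || u || !w) forces h = False.
  clause (h || !p || !w) is falsified — backtrack.
So p = False.
Set r = True.
  then (!a || !r) forces a = False.
  then (a || !e || !r) forces e = False.
  then (!d || !r) forces d = False.
  then (!r || !u || !w) forces u = False.
  then (!h || u || !w) forces h = False.
  then (h || m) forces m = True.
All clauses satisfied.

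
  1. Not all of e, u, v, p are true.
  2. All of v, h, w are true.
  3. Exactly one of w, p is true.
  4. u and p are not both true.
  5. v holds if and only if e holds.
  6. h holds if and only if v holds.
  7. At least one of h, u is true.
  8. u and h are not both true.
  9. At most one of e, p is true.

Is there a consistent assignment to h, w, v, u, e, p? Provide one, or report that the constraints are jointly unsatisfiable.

h=T, w=T, v=T, u=F, e=T, p=F

  (1) {e, u, v, p}: 2/4 true — not all ✓
  (2) {v, h, w}: all 3 true ✓
  (3) {w, p}: 1 true — exactly one ✓
  (4) u=F, p=F — not both ✓
  (5) v=T, e=T — same ✓
  (6) h=T, v=T — same ✓
  (7) {h, u}: 1 true — at least one ✓
  (8) u=F, h=T — not both ✓
  (9) {e, p}: 1 true — at most one ✓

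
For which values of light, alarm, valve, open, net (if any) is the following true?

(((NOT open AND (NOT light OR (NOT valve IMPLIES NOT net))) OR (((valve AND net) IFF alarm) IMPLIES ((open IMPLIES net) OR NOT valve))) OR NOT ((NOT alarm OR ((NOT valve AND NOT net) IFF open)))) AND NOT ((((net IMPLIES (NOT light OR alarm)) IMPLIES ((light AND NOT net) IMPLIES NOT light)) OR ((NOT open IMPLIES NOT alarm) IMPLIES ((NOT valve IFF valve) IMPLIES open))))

The conjunct NOT ((((net IMPLIES (NOT light OR alarm)) IMPLIES ((light AND NOT net) IMPLIES NOT light)) OR ((NOT open IMPLIES NOT alarm) IMPLIES ((NOT valve IFF valve) IMPLIES open)))) is unsatisfiable on its own:
  valve = True: this becomes NOT ((((net IMPLIES (NOT light OR alarm)) IMPLIES ((light AND NOT net) IMPLIES NOT light)) OR True)) = False.
  valve = False: this becomes NOT ((((net IMPLIES (NOT light OR alarm)) IMPLIES ((light AND NOT net) IMPLIES NOT light)) OR True)) = False.
So the whole conjunction is unsatisfiable.

UNSATISFIABLE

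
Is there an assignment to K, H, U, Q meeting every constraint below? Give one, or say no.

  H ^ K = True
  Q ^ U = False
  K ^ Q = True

K = False, H = True, U = True, Q = True

H ^ K = T ^ F = True ✓
Q ^ U = T ^ T = False ✓
K ^ Q = F ^ T = True ✓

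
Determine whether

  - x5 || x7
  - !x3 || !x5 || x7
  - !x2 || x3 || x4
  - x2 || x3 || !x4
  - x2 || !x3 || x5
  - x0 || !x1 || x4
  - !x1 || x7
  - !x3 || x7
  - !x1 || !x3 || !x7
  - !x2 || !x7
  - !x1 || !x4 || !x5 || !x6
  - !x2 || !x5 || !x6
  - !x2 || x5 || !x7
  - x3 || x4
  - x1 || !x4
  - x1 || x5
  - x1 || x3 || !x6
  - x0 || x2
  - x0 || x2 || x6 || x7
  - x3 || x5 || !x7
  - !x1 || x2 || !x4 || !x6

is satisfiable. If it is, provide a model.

x0: True; x1: False; x2: False; x3: True; x4: False; x5: True; x6: True; x7: True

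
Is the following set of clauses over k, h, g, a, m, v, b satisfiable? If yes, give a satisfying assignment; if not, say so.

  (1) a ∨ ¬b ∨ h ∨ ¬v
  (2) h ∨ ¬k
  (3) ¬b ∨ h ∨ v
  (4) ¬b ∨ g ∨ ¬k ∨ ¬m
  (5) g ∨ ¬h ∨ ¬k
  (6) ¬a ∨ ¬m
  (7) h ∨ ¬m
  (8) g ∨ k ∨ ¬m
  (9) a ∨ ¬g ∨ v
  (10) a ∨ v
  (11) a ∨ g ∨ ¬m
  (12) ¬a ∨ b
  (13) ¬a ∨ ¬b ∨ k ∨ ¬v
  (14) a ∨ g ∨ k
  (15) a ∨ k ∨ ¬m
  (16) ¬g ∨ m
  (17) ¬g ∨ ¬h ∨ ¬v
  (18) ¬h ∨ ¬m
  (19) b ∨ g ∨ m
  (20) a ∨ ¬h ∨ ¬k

k = False, h = True, g = False, a = True, m = False, v = False, b = True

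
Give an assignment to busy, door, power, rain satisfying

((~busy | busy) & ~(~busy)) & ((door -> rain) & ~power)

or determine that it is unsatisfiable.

busy = True, door = False, power = False, rain = False

  (~busy | busy) & ~(~busy) = True
    ~busy | busy = True
      ~busy = False
    ~(~busy) = True
      ~busy = False
  (door -> rain) & ~power = True
    door -> rain = True
    ~power = True
Both conjuncts True, so the formula holds.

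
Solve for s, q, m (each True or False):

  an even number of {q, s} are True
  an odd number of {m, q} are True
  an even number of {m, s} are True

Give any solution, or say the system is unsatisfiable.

Adding constraints 1, 2, 3 mod 2: every variable appears an even number of times on the left, so the left side is 0.
But the right sides sum to 1 (mod 2). 0 ≠ 1 — the system is inconsistent.

Unsatisfiable — no assignment works.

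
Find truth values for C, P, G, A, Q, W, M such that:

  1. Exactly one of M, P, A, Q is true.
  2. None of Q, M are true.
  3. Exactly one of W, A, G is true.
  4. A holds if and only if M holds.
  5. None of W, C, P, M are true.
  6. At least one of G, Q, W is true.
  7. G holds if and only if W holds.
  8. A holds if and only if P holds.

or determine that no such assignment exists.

No satisfying assignment exists.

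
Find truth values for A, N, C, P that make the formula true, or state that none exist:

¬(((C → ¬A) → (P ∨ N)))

A: False; N: False; C: True; P: False

  ¬(((C → ¬A) → (P ∨ N))) = True
    (C → ¬A) → (P ∨ N) = False
      C → ¬A = True
        ¬A = True
      P ∨ N = False
The formula evaluates to True.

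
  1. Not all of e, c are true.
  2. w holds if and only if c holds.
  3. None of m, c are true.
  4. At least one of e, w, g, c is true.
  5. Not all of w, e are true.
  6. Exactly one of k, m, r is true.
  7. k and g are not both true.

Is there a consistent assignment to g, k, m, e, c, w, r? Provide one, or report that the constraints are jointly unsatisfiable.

g=F; k=T; m=F; e=T; c=F; w=F; r=F

  (1) {e, c}: 1/2 true — not all ✓
  (2) w=F, c=F — same ✓
  (3) {m, c}: 0 true — none ✓
  (4) {e, w, g, c}: 1 true — at least one ✓
  (5) {w, e}: 1/2 true — not all ✓
  (6) {k, m, r}: 1 true — exactly one ✓
  (7) k=T, g=F — not both ✓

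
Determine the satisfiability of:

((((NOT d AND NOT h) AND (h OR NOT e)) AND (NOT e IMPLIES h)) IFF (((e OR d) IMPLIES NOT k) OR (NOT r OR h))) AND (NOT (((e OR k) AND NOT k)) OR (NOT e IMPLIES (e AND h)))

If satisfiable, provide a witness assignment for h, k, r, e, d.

h = False, k = True, r = True, e = False, d = True

  (((NOT d AND NOT h) AND (h OR NOT e)) AND (NOT e IMPLIES h)) IFF (((e OR d) IMPLIES NOT k) OR (NOT r OR h)) = True
    ((NOT d AND NOT h) AND (h OR NOT e)) AND (NOT e IMPLIES h) = False
      (NOT d AND NOT h) AND (h OR NOT e) = False
        NOT d AND NOT h = False
          NOT d = False
          NOT h = True
        h OR NOT e = True
          NOT e = True
      NOT e IMPLIES h = False
        NOT e = True
    ((e OR d) IMPLIES NOT k) OR (NOT r OR h) = False
      (e OR d) IMPLIES NOT k = False
        e OR d = True
        NOT k = False
      NOT r OR h = False
        NOT r = False
  NOT (((e OR k) AND NOT k)) OR (NOT e IMPLIES (e AND h)) = True
    NOT (((e OR k) AND NOT k)) = True
      (e OR k) AND NOT k = False
        e OR k = True
        NOT k = False
    NOT e IMPLIES (e AND h) = False
      NOT e = True
      e AND h = False
Both conjuncts True, so the formula holds.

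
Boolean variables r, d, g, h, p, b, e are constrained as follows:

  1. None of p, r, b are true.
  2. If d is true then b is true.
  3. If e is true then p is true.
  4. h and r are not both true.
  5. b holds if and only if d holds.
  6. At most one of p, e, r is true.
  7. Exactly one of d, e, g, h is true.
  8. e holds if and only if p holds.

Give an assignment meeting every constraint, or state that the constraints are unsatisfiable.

r: False; d: False; g: True; h: False; p: False; b: False; e: False

  (1) {p, r, b}: 0 true — none ✓
  (2) d=F ⇒ b: vacuous ✓
  (3) e=F ⇒ p: vacuous ✓
  (4) h=F, r=F — not both ✓
  (5) b=F, d=F — same ✓
  (6) {p, e, r}: 0 true — at most one ✓
  (7) {d, e, g, h}: 1 true — exactly one ✓
  (8) e=F, p=F — same ✓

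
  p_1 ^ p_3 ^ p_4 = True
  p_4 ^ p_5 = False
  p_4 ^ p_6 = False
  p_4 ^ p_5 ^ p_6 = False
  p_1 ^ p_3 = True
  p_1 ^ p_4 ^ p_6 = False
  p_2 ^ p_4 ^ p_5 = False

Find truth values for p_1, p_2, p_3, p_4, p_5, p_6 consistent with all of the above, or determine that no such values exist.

p_1: False, p_2: False, p_3: True, p_4: False, p_5: False, p_6: False

p_1 ^ p_3 ^ p_4 = F ^ T ^ F = True ✓
p_4 ^ p_5 = F ^ F = False ✓
p_4 ^ p_6 = F ^ F = False ✓
p_4 ^ p_5 ^ p_6 = F ^ F ^ F = False ✓
p_1 ^ p_3 = F ^ T = True ✓
p_1 ^ p_4 ^ p_6 = F ^ F ^ F = False ✓
p_2 ^ p_4 ^ p_5 = F ^ F ^ F = False ✓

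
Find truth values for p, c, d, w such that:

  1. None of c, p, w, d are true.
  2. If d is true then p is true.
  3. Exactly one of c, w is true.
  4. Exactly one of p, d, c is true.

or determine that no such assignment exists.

Case w = True:
  Constraint (1) is violated (w=T) — contradiction.
Case w = False:
  (1) forces c = False.
  Constraint (3) is violated (c=F, w=F) — contradiction.
Both cases fail — unsatisfiable.

No satisfying assignment exists.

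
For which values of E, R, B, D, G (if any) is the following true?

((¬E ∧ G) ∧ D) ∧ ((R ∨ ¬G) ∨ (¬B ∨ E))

E: False; R: True; B: False; D: True; G: True

  (¬E ∧ G) ∧ D = True
    ¬E ∧ G = True
      ¬E = True
  (R ∨ ¬G) ∨ (¬B ∨ E) = True
    R ∨ ¬G = True
      ¬G = False
    ¬B ∨ E = True
      ¬B = True
Both conjuncts True, so the formula holds.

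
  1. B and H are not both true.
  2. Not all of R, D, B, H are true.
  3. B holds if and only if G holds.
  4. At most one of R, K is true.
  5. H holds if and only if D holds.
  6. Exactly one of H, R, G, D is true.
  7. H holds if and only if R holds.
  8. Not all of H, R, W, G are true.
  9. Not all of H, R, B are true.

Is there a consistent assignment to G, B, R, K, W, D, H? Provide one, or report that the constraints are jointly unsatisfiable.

G = True; B = True; R = False; K = False; W = False; D = False; H = False

  (1) B=T, H=F — not both ✓
  (2) {R, D, B, H}: 1/4 true — not all ✓
  (3) B=T, G=T — same ✓
  (4) {R, K}: 0 true — at most one ✓
  (5) H=F, D=F — same ✓
  (6) {H, R, G, D}: 1 true — exactly one ✓
  (7) H=F, R=F — same ✓
  (8) {H, R, W, G}: 1/4 true — not all ✓
  (9) {H, R, B}: 1/3 true — not all ✓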